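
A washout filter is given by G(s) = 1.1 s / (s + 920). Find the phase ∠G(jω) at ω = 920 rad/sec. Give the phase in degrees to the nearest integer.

45°

∠(j920) = 90.00°
∠(j920 + 920) = arctan(920/920) = 45.00°
∠G(j920) = 90.00° − 45.00° = 45.00°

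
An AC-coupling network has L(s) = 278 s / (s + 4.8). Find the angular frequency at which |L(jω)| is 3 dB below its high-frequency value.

4.8 rad s⁻¹

For a single-pole high-pass, the −3 dB point is at the pole: ω = 4.8 rad s⁻¹.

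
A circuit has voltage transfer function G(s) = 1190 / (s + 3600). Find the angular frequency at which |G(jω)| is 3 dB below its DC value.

3600 rad/s

For a single-pole low-pass, the −3 dB point is at the pole: ω = 3600 rad/s.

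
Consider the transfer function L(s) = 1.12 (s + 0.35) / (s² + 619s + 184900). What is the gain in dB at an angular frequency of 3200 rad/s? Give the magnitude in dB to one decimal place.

|j3200 + 0.35| = √(3200² + 0.35²) = 3200
|(j3200)² + 619(j3200) + 184900| = |-1.0055e+07 + j1.9808e+06| = 1.025e+07
|L(j3200)| = 1.12 × 3200 / 1.025e+07 = 0.00034971
20 log₁₀(0.00034971) = -69.13 dB

-69.1 dB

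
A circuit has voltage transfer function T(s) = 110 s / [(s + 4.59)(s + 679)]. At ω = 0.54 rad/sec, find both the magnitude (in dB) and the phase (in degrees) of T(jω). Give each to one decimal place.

|T| = -34.5 dB, ∠T = 83.2°

|j0.54| = 0.54
|j0.54 + 4.59| = √(0.54² + 4.59²) = 4.622
|j0.54 + 679| = √(0.54² + 679²) = 679
|T(j0.54)| = 110 × 0.54 / (4.622 × 679) = 0.018929
20 log₁₀(0.018929) = -34.46 dB
∠(j0.54) = 90.00°
∠(j0.54 + 4.59) = arctan(0.54/4.59) = 6.71°
∠(j0.54 + 679) = arctan(0.54/679) = 0.05°
∠T(j0.54) = 90.00° − (6.71° + 0.05°) = 83.24°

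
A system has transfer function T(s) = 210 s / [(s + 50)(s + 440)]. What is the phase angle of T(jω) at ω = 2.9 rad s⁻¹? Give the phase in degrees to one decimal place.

∠(j2.9) = 90.00°
∠(j2.9 + 50) = arctan(2.9/50) = 3.32°
∠(j2.9 + 440) = arctan(2.9/440) = 0.38°
∠T(j2.9) = 90.00° − (3.32° + 0.38°) = 86.30°

86.3 deg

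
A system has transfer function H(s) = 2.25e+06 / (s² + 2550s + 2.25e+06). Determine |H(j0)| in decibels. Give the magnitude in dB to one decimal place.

0.0 dB

H(0) = 2.25e+06 / 2.25e+06 = 1
20 log₁₀(1) = 0.00 dB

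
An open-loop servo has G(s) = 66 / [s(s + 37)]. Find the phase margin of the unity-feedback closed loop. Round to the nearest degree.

87°

Gain crossover: |G(jω)| = 1 at ω ≈ 1.78 rad/s.
∠G(j1.78) = −90° − arctan(1.78/37) ≈ -92.76°
PM = 180° + (-92.76°) = 87.24°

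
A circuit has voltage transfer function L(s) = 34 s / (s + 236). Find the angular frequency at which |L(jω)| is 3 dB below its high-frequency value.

236 rad/s

For a single-pole high-pass, the −3 dB point is at the pole: ω = 236 rad/s.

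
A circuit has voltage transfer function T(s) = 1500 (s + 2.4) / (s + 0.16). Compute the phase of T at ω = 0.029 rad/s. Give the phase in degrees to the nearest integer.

∠(j0.029 + 2.4) = arctan(0.029/2.4) = 0.69°
∠(j0.029 + 0.16) = arctan(0.029/0.16) = 10.27°
∠T(j0.029) = 0.69° − 10.27° = -9.58°

-10 deg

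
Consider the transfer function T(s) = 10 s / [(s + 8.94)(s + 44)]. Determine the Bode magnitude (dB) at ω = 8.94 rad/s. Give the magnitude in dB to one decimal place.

-16.1 dB

|j8.94| = 8.94
|j8.94 + 8.94| = √(8.94² + 8.94²) = 12.64
|j8.94 + 44| = √(8.94² + 44²) = 44.9
|T(j8.94)| = 10 × 8.94 / (12.64 × 44.9) = 0.15749
20 log₁₀(0.15749) = -16.06 dB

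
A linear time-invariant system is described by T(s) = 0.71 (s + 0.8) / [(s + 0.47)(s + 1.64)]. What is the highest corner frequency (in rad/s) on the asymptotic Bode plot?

Break frequencies occur at each pole and zero magnitude: 0.47 rad/s, 0.8 rad/s, 1.64 rad/s.
The highest is 1.64 rad/s.

1.64 rad/s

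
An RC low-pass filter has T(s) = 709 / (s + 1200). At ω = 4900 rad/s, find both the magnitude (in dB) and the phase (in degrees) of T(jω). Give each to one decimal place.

|T| = -17.0 dB, ∠T = -76.2 deg

|j4900 + 1200| = √(4900² + 1200²) = 5045
|T(j4900)| = 709 / 5045 = 0.14054
20 log₁₀(0.14054) = -17.04 dB
∠(j4900 + 1200) = arctan(4900/1200) = 76.24°
∠T(j4900) = −76.24° = -76.24°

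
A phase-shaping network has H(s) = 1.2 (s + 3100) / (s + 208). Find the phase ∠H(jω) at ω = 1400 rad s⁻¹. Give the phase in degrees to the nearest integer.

∠(j1400 + 3100) = arctan(1400/3100) = 24.30°
∠(j1400 + 208) = arctan(1400/208) = 81.55°
∠H(j1400) = 24.30° − 81.55° = -57.24°

-57°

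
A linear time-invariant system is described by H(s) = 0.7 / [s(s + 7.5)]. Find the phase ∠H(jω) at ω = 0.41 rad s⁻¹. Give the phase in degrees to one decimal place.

∠(j0.41 + 7.5) = arctan(0.41/7.5) = 3.13°
∠(j0.41) = 90.00°
∠H(j0.41) = − (3.13° + 90.00°) = -93.13°

-93.1°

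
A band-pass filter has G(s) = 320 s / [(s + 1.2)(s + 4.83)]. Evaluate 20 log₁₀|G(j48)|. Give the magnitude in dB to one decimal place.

|j48| = 48
|j48 + 1.2| = √(48² + 1.2²) = 48.01
|j48 + 4.83| = √(48² + 4.83²) = 48.24
|G(j48)| = 320 × 48 / (48.01 × 48.24) = 6.6311
20 log₁₀(6.6311) = 16.43 dB

16.4 dB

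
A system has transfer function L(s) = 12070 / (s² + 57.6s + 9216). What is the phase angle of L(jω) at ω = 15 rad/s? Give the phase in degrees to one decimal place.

-5.5°

∠[(j15)² + 57.6(j15) + 9216] = ∠[8991 + j864] = 5.49°
∠L(j15) = −5.49° = -5.49°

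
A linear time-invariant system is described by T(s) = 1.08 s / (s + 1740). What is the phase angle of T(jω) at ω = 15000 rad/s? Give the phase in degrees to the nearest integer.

∠(j15000) = 90.00°
∠(j15000 + 1740) = arctan(15000/1740) = 83.38°
∠T(j15000) = 90.00° − 83.38° = 6.62°

7°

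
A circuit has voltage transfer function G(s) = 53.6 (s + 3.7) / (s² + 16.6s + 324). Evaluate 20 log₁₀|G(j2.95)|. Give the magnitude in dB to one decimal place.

|j2.95 + 3.7| = √(2.95² + 3.7²) = 4.732
|(j2.95)² + 16.6(j2.95) + 324| = |315.3 + j48.97| = 319.1
|G(j2.95)| = 53.6 × 4.732 / 319.1 = 0.79491
20 log₁₀(0.79491) = -1.99 dB

-2.0 dB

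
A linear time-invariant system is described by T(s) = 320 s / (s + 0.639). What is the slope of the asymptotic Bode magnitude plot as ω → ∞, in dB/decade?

With 1 zero and 1 pole, the high-frequency asymptotic slope is 20 × (1 − 1) = 0 dB/decade.

0 dB/decade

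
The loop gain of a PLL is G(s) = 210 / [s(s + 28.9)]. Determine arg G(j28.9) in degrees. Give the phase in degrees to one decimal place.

-135.0°

∠(j28.9 + 28.9) = arctan(28.9/28.9) = 45.00°
∠(j28.9) = 90.00°
∠G(j28.9) = − (45.00° + 90.00°) = -135.00°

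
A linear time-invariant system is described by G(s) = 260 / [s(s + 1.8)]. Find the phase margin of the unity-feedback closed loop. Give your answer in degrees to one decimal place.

6.4°

Gain crossover: |G(jω)| = 1 at ω ≈ 16.1 rad/s.
∠G(j16.1) = −90° − arctan(16.1/1.8) ≈ -173.61°
PM = 180° + (-173.61°) = 6.39°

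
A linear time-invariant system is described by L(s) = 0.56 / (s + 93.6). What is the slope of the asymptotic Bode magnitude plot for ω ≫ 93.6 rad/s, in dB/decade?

-20 dB/decade

With 0 zeros and 1 pole, the high-frequency asymptotic slope is 20 × (0 − 1) = -20 dB/decade.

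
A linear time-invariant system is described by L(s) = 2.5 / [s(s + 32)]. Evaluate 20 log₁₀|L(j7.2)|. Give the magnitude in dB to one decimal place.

-39.5 dB

|j7.2 + 32| = √(7.2² + 32²) = 32.8
|j7.2| = 7.2
|L(j7.2)| = 2.5 / (32.8 × 7.2) = 0.010586
20 log₁₀(0.010586) = -39.51 dB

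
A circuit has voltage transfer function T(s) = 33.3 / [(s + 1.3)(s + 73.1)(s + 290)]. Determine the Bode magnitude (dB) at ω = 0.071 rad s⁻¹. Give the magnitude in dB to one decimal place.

-58.4 dB

|j0.071 + 1.3| = √(0.071² + 1.3²) = 1.302
|j0.071 + 73.1| = √(0.071² + 73.1²) = 73.1
|j0.071 + 290| = √(0.071² + 290²) = 290
|T(j0.071)| = 33.3 / (1.302 × 73.1 × 290) = 0.0012065
20 log₁₀(0.0012065) = -58.37 dB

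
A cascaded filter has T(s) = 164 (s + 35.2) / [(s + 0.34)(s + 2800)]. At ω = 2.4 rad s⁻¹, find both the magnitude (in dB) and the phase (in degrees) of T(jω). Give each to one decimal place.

|T| = -1.4 dB, ∠T = -78.1°

|j2.4 + 35.2| = √(2.4² + 35.2²) = 35.28
|j2.4 + 0.34| = √(2.4² + 0.34²) = 2.424
|j2.4 + 2800| = √(2.4² + 2800²) = 2800
|T(j2.4)| = 164 × 35.28 / (2.424 × 2800) = 0.85253
20 log₁₀(0.85253) = -1.39 dB
∠(j2.4 + 35.2) = arctan(2.4/35.2) = 3.90°
∠(j2.4 + 0.34) = arctan(2.4/0.34) = 81.94°
∠(j2.4 + 2800) = arctan(2.4/2800) = 0.05°
∠T(j2.4) = 3.90° − (81.94° + 0.05°) = -78.09°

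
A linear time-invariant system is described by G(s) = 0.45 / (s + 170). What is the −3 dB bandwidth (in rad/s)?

For a single-pole low-pass, the −3 dB point is at the pole: ω = 170 rad/s.

170 rad/s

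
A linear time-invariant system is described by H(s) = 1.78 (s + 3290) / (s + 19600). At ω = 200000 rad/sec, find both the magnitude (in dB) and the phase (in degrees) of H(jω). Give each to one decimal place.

|H| = 5.0 dB, ∠H = 4.7°

|j200000 + 3290| = √(200000² + 3290²) = 2e+05
|j200000 + 19600| = √(200000² + 19600²) = 2.01e+05
|H(j200000)| = 1.78 × 2e+05 / 2.01e+05 = 1.7718
20 log₁₀(1.7718) = 4.97 dB
∠(j200000 + 3290) = arctan(200000/3290) = 89.06°
∠(j200000 + 19600) = arctan(200000/19600) = 84.40°
∠H(j200000) = 89.06° − 84.40° = 4.65°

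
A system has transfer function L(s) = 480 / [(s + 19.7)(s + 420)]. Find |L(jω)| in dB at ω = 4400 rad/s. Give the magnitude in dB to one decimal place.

-92.2 dB

|j4400 + 19.7| = √(4400² + 19.7²) = 4400
|j4400 + 420| = √(4400² + 420²) = 4420
|L(j4400)| = 480 / (4400 × 4420) = 2.4681e-05
20 log₁₀(2.4681e-05) = -92.15 dB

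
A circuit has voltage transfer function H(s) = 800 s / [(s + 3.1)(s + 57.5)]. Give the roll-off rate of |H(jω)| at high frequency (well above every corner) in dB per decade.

With 1 zero and 2 poles, the high-frequency asymptotic slope is 20 × (1 − 2) = -20 dB/decade.

-20 dB/decade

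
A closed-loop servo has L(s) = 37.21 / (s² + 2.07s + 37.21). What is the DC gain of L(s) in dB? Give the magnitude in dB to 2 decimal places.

0.00 dB

L(0) = 37.21 / 37.21 = 1
20 log₁₀(1) = 0.000 dB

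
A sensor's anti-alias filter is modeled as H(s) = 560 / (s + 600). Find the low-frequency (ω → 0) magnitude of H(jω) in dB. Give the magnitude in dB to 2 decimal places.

H(0) = 560 / 600 = 0.93333
20 log₁₀(0.93333) = -0.599 dB

-0.60 dB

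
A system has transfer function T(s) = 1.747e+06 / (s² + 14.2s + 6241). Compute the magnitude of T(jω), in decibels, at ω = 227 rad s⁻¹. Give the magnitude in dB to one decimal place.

|(j227)² + 14.2(j227) + 6241| = |-45288 + j3223.4| = 4.54e+04
|T(j227)| = 1.747e+06 / 4.54e+04 = 38.478
20 log₁₀(38.478) = 31.70 dB

31.7 dB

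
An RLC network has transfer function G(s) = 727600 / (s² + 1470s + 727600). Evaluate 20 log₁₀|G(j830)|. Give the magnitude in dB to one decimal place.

|(j830)² + 1470(j830) + 727600| = |38700 + j1.2201e+06| = 1.221e+06
|G(j830)| = 727600 / 1.221e+06 = 0.59604
20 log₁₀(0.59604) = -4.49 dB

-4.5 dB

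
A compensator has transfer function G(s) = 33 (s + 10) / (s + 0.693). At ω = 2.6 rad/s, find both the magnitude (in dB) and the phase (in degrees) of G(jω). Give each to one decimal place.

|G| = 42.1 dB, ∠G = -60.5 deg

|j2.6 + 10| = √(2.6² + 10²) = 10.33
|j2.6 + 0.693| = √(2.6² + 0.693²) = 2.691
|G(j2.6)| = 33 × 10.33 / 2.691 = 126.72
20 log₁₀(126.72) = 42.06 dB
∠(j2.6 + 10) = arctan(2.6/10) = 14.57°
∠(j2.6 + 0.693) = arctan(2.6/0.693) = 75.08°
∠G(j2.6) = 14.57° − 75.08° = -60.50°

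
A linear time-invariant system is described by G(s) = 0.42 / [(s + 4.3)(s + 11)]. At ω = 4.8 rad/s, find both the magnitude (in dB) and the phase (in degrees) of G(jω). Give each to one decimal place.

|j4.8 + 4.3| = √(4.8² + 4.3²) = 6.444
|j4.8 + 11| = √(4.8² + 11²) = 12
|G(j4.8)| = 0.42 / (6.444 × 12) = 0.0054303
20 log₁₀(0.0054303) = -45.30 dB
∠(j4.8 + 4.3) = arctan(4.8/4.3) = 48.14°
∠(j4.8 + 11) = arctan(4.8/11) = 23.57°
∠G(j4.8) = − (48.14° + 23.57°) = -71.72°

|G| = -45.3 dB, ∠G = -71.7 deg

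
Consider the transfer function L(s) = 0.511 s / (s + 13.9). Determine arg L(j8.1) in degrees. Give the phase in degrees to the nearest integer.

∠(j8.1) = 90.00°
∠(j8.1 + 13.9) = arctan(8.1/13.9) = 30.23°
∠L(j8.1) = 90.00° − 30.23° = 59.77°

60°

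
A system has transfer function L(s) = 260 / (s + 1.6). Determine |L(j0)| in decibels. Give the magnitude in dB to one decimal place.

L(0) = 260 / 1.6 = 162.5
20 log₁₀(162.5) = 44.22 dB

44.2 dB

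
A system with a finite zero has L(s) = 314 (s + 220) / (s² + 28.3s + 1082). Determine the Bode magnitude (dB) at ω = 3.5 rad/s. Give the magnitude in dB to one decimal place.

|j3.5 + 220| = √(3.5² + 220²) = 220
|(j3.5)² + 28.3(j3.5) + 1082| = |1069.8 + j99.05| = 1074
|L(j3.5)| = 314 × 220 / 1074 = 64.309
20 log₁₀(64.309) = 36.17 dB

36.2 dB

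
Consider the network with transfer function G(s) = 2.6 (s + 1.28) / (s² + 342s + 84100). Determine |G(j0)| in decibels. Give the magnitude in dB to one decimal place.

G(0) = 2.6 × 1.28 / 84100 = 3.9572e-05
20 log₁₀(3.9572e-05) = -88.05 dB

-88.1 dB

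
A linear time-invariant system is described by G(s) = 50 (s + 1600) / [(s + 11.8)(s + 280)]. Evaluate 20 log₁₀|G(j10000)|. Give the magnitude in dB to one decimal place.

-45.9 dB

|j10000 + 1600| = √(10000² + 1600²) = 1.013e+04
|j10000 + 11.8| = √(10000² + 11.8²) = 1e+04
|j10000 + 280| = √(10000² + 280²) = 1e+04
|G(j10000)| = 50 × 1.013e+04 / (1e+04 × 1e+04) = 0.0050616
20 log₁₀(0.0050616) = -45.91 dB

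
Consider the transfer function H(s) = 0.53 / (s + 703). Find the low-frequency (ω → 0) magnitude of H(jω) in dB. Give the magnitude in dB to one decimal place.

H(0) = 0.53 / 703 = 0.00075391
20 log₁₀(0.00075391) = -62.45 dB

-62.5 dB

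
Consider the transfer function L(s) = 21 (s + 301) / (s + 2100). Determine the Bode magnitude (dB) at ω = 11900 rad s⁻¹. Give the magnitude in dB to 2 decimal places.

26.31 dB

|j11900 + 301| = √(11900² + 301²) = 1.19e+04
|j11900 + 2100| = √(11900² + 2100²) = 1.208e+04
|L(j11900)| = 21 × 1.19e+04 / 1.208e+04 = 20.687
20 log₁₀(20.687) = 26.314 dB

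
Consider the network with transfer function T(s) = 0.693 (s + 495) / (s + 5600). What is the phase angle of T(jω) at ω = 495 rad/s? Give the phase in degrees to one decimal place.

39.9°

∠(j495 + 495) = arctan(495/495) = 45.00°
∠(j495 + 5600) = arctan(495/5600) = 5.05°
∠T(j495) = 45.00° − 5.05° = 39.95°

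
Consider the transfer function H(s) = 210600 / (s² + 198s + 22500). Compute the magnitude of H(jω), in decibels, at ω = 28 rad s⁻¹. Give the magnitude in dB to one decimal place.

19.5 dB

|(j28)² + 198(j28) + 22500| = |21716 + j5544| = 2.241e+04
|H(j28)| = 210600 / 2.241e+04 = 9.3965
20 log₁₀(9.3965) = 19.46 dB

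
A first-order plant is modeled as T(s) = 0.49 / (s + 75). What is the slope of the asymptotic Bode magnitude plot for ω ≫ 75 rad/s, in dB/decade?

With 0 zeros and 1 pole, the high-frequency asymptotic slope is 20 × (0 − 1) = -20 dB/decade.

-20 dB/decade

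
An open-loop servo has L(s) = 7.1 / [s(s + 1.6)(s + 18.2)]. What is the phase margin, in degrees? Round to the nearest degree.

Gain crossover: |L(jω)| = 1 at ω ≈ 0.241 rad/s.
∠L(j0.241) = −90° − arctan(0.241/1.6) − arctan(0.241/18.2) ≈ -99.33°
PM = 180° + (-99.33°) = 80.67°

81 deg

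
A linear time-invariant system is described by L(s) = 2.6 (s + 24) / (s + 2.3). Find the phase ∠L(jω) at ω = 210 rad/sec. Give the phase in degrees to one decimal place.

∠(j210 + 24) = arctan(210/24) = 83.48°
∠(j210 + 2.3) = arctan(210/2.3) = 89.37°
∠L(j210) = 83.48° − 89.37° = -5.89°

-5.9°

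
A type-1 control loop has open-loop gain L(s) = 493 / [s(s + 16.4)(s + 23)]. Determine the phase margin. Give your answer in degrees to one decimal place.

Gain crossover: |L(jω)| = 1 at ω ≈ 1.3 rad/s.
∠L(j1.3) = −90° − arctan(1.3/16.4) − arctan(1.3/23) ≈ -97.77°
PM = 180° + (-97.77°) = 82.23°

82.2 deg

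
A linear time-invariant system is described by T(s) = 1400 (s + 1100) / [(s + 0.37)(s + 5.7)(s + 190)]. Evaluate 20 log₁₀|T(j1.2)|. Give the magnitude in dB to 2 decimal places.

|j1.2 + 1100| = √(1.2² + 1100²) = 1100
|j1.2 + 0.37| = √(1.2² + 0.37²) = 1.256
|j1.2 + 5.7| = √(1.2² + 5.7²) = 5.825
|j1.2 + 190| = √(1.2² + 190²) = 190
|T(j1.2)| = 1400 × 1100 / (1.256 × 5.825 × 190) = 1108.1
20 log₁₀(1108.1) = 60.891 dB

60.89 dB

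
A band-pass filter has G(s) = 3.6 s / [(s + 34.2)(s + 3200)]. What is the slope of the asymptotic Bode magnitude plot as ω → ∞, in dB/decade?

With 1 zero and 2 poles, the high-frequency asymptotic slope is 20 × (1 − 2) = -20 dB/decade.

-20 dB/decade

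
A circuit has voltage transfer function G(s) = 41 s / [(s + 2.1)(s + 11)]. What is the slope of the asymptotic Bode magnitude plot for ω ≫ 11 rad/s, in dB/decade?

With 1 zero and 2 poles, the high-frequency asymptotic slope is 20 × (1 − 2) = -20 dB/decade.

-20 dB/decade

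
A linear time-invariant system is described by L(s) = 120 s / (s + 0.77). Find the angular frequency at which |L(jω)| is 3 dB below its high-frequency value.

0.77 rad s⁻¹

For a single-pole high-pass, the −3 dB point is at the pole: ω = 0.77 rad s⁻¹.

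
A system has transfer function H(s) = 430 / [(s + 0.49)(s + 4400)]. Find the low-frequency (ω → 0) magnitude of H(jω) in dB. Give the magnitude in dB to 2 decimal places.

H(0) = 430 / (0.49 × 4400) = 0.19944
20 log₁₀(0.19944) = -14.004 dB

-14.00 dB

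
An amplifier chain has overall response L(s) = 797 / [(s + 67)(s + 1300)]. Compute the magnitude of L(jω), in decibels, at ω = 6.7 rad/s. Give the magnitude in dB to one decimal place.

-40.8 dB

|j6.7 + 67| = √(6.7² + 67²) = 67.33
|j6.7 + 1300| = √(6.7² + 1300²) = 1300
|L(j6.7)| = 797 / (67.33 × 1300) = 0.0091049
20 log₁₀(0.0091049) = -40.81 dB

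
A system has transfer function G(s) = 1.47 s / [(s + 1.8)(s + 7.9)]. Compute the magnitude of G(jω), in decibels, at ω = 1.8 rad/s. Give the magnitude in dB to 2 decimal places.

-17.84 dB

|j1.8| = 1.8
|j1.8 + 1.8| = √(1.8² + 1.8²) = 2.546
|j1.8 + 7.9| = √(1.8² + 7.9²) = 8.102
|G(j1.8)| = 1.47 × 1.8 / (2.546 × 8.102) = 0.12829
20 log₁₀(0.12829) = -17.836 dB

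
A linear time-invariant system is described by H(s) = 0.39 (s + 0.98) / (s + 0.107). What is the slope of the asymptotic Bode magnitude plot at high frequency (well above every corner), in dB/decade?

0 dB/decade

With 1 zero and 1 pole, the high-frequency asymptotic slope is 20 × (1 − 1) = 0 dB/decade.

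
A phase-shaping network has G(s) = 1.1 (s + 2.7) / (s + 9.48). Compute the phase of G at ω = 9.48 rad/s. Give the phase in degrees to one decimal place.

∠(j9.48 + 2.7) = arctan(9.48/2.7) = 74.10°
∠(j9.48 + 9.48) = arctan(9.48/9.48) = 45.00°
∠G(j9.48) = 74.10° − 45.00° = 29.10°

29.1°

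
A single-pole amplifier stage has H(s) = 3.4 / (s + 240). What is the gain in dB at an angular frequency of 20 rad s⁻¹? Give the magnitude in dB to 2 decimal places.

-37.00 dB

|j20 + 240| = √(20² + 240²) = 240.8
|H(j20)| = 3.4 / 240.8 = 0.014118
20 log₁₀(0.014118) = -37.005 dB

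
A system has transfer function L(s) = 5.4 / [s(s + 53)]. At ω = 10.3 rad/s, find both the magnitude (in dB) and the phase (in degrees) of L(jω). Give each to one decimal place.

|L| = -40.3 dB, ∠L = -101.0°

|j10.3 + 53| = √(10.3² + 53²) = 53.99
|j10.3| = 10.3
|L(j10.3)| = 5.4 / (53.99 × 10.3) = 0.0097103
20 log₁₀(0.0097103) = -40.26 dB
∠(j10.3 + 53) = arctan(10.3/53) = 11.00°
∠(j10.3) = 90.00°
∠L(j10.3) = − (11.00° + 90.00°) = -101.00°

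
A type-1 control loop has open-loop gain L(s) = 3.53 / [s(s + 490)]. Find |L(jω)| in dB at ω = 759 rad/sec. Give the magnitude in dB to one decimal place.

-105.8 dB

|j759 + 490| = √(759² + 490²) = 903.4
|j759| = 759
|L(j759)| = 3.53 / (903.4 × 759) = 5.148e-06
20 log₁₀(5.148e-06) = -105.77 dB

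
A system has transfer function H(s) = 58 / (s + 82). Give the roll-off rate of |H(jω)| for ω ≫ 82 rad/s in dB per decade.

-20 dB/decade

With 0 zeros and 1 pole, the high-frequency asymptotic slope is 20 × (0 − 1) = -20 dB/decade.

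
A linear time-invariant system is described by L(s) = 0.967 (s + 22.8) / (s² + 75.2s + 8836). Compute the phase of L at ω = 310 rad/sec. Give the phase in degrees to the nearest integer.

-79°

∠(j310 + 22.8) = arctan(310/22.8) = 85.79°
∠[(j310)² + 75.2(j310) + 8836] = ∠[-87264 + j23312] = 165.04°
∠L(j310) = 85.79° − 165.04° = -79.25°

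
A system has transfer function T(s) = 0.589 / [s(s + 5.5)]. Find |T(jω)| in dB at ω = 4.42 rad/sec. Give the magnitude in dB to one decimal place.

-34.5 dB

|j4.42 + 5.5| = √(4.42² + 5.5²) = 7.056
|j4.42| = 4.42
|T(j4.42)| = 0.589 / (7.056 × 4.42) = 0.018886
20 log₁₀(0.018886) = -34.48 dB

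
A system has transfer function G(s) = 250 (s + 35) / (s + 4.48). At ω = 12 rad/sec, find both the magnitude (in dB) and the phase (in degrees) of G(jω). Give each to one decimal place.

|j12 + 35| = √(12² + 35²) = 37
|j12 + 4.48| = √(12² + 4.48²) = 12.81
|G(j12)| = 250 × 37 / 12.81 = 722.15
20 log₁₀(722.15) = 57.17 dB
∠(j12 + 35) = arctan(12/35) = 18.92°
∠(j12 + 4.48) = arctan(12/4.48) = 69.53°
∠G(j12) = 18.92° − 69.53° = -50.60°

|G| = 57.2 dB, ∠G = -50.6 deg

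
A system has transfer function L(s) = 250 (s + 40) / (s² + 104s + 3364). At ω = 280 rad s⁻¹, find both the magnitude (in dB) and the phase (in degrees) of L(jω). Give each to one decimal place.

|j280 + 40| = √(280² + 40²) = 282.8
|(j280)² + 104(j280) + 3364| = |-75036 + j29120| = 8.049e+04
|L(j280)| = 250 × 282.8 / 8.049e+04 = 0.87852
20 log₁₀(0.87852) = -1.12 dB
∠(j280 + 40) = arctan(280/40) = 81.87°
∠[(j280)² + 104(j280) + 3364] = ∠[-75036 + j29120] = 158.79°
∠L(j280) = 81.87° − 158.79° = -76.92°

|L| = -1.1 dB, ∠L = -76.9 deg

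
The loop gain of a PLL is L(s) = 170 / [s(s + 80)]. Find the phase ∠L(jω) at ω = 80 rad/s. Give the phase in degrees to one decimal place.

∠(j80 + 80) = arctan(80/80) = 45.00°
∠(j80) = 90.00°
∠L(j80) = − (45.00° + 90.00°) = -135.00°

-135.0°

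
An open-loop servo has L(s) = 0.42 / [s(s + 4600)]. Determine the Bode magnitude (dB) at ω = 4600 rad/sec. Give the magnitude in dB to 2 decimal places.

|j4600 + 4600| = √(4600² + 4600²) = 6505
|j4600| = 4600
|L(j4600)| = 0.42 / (6505 × 4600) = 1.4035e-08
20 log₁₀(1.4035e-08) = -157.056 dB

-157.06 dB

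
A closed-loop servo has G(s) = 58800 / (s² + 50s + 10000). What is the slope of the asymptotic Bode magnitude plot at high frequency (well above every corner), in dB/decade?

With 0 zeros and 2 poles, the high-frequency asymptotic slope is 20 × (0 − 2) = -40 dB/decade.

-40 dB/decade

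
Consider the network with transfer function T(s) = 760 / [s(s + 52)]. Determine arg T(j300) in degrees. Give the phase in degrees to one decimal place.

∠(j300 + 52) = arctan(300/52) = 80.17°
∠(j300) = 90.00°
∠T(j300) = − (80.17° + 90.00°) = -170.17°

-170.2 deg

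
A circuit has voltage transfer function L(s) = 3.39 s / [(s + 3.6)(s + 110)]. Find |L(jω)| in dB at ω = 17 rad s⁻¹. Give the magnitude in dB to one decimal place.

-30.5 dB

|j17| = 17
|j17 + 3.6| = √(17² + 3.6²) = 17.38
|j17 + 110| = √(17² + 110²) = 111.3
|L(j17)| = 3.39 × 17 / (17.38 × 111.3) = 0.029796
20 log₁₀(0.029796) = -30.52 dB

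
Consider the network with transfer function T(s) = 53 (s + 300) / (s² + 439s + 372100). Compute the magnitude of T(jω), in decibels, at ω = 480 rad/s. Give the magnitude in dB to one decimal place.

-18.6 dB

|j480 + 300| = √(480² + 300²) = 566
|(j480)² + 439(j480) + 372100| = |1.417e+05 + j2.1072e+05| = 2.539e+05
|T(j480)| = 53 × 566 / 2.539e+05 = 0.11814
20 log₁₀(0.11814) = -18.55 dB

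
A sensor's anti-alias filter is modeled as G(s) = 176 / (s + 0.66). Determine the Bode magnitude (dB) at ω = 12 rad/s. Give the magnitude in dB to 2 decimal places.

|j12 + 0.66| = √(12² + 0.66²) = 12.02
|G(j12)| = 176 / 12.02 = 14.645
20 log₁₀(14.645) = 23.314 dB

23.31 dB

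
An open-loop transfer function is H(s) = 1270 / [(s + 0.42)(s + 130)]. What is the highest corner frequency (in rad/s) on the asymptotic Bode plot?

130 rad/s

Break frequencies occur at each pole and zero magnitude: 0.42 rad/s, 130 rad/s.
The highest is 130 rad/s.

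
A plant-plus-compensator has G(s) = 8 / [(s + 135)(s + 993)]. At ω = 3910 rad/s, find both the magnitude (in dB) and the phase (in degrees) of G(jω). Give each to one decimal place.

|G| = -125.9 dB, ∠G = -163.8°

|j3910 + 135| = √(3910² + 135²) = 3912
|j3910 + 993| = √(3910² + 993²) = 4034
|G(j3910)| = 8 / (3912 × 4034) = 5.0688e-07
20 log₁₀(5.0688e-07) = -125.90 dB
∠(j3910 + 135) = arctan(3910/135) = 88.02°
∠(j3910 + 993) = arctan(3910/993) = 75.75°
∠G(j3910) = − (88.02° + 75.75°) = -163.77°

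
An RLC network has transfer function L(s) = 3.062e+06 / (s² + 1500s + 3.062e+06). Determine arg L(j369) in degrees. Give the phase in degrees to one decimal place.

∠[(j369)² + 1500(j369) + 3.062e+06] = ∠[2.9258e+06 + j5.535e+05] = 10.71°
∠L(j369) = −10.71° = -10.71°

-10.7°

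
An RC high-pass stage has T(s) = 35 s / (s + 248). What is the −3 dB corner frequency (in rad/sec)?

248 rad/sec

For a single-pole high-pass, the −3 dB point is at the pole: ω = 248 rad/sec.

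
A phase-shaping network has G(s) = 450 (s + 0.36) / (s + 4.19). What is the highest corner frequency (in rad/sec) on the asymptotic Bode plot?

Break frequencies occur at each pole and zero magnitude: 0.36 rad/sec, 4.19 rad/sec.
The highest is 4.19 rad/sec.

4.19 rad/sec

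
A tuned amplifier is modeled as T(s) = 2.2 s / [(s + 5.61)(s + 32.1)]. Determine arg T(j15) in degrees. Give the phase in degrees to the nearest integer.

∠(j15) = 90.00°
∠(j15 + 5.61) = arctan(15/5.61) = 69.49°
∠(j15 + 32.1) = arctan(15/32.1) = 25.05°
∠T(j15) = 90.00° − (69.49° + 25.05°) = -4.54°

-5°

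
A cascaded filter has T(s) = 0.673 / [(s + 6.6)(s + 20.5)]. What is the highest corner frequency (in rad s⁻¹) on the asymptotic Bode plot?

Break frequencies occur at each pole and zero magnitude: 6.6 rad s⁻¹, 20.5 rad s⁻¹.
The highest is 20.5 rad s⁻¹.

20.5 rad s⁻¹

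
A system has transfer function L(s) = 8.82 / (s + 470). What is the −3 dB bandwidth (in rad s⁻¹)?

470 rad s⁻¹

For a single-pole low-pass, the −3 dB point is at the pole: ω = 470 rad s⁻¹.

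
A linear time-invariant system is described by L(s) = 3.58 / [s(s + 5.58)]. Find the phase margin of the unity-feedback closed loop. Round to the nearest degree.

83 deg

Gain crossover: |L(jω)| = 1 at ω ≈ 0.637 rad/sec.
∠L(j0.637) = −90° − arctan(0.637/5.58) ≈ -96.52°
PM = 180° + (-96.52°) = 83.48°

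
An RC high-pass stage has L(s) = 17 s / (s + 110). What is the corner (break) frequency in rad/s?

110 rad/s

The single real pole at s = −110 gives a corner at ω = 110 rad/s.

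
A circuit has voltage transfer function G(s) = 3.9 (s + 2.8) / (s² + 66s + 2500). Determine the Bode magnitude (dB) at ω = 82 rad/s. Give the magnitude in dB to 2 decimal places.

|j82 + 2.8| = √(82² + 2.8²) = 82.05
|(j82)² + 66(j82) + 2500| = |-4224 + j5412| = 6865
|G(j82)| = 3.9 × 82.05 / 6865 = 0.046609
20 log₁₀(0.046609) = -26.631 dB

-26.63 dB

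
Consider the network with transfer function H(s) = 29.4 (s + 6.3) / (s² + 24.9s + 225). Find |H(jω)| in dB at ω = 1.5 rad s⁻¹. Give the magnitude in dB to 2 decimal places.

-1.48 dB

|j1.5 + 6.3| = √(1.5² + 6.3²) = 6.476
|(j1.5)² + 24.9(j1.5) + 225| = |222.75 + j37.35| = 225.9
|H(j1.5)| = 29.4 × 6.476 / 225.9 = 0.84299
20 log₁₀(0.84299) = -1.484 dB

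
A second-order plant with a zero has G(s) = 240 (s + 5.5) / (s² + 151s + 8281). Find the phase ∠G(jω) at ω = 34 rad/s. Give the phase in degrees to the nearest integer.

∠(j34 + 5.5) = arctan(34/5.5) = 80.81°
∠[(j34)² + 151(j34) + 8281] = ∠[7125 + j5134] = 35.78°
∠G(j34) = 80.81° − 35.78° = 45.04°

45°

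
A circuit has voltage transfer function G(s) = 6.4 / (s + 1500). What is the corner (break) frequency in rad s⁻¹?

The single real pole at s = −1500 gives a corner at ω = 1500 rad s⁻¹.

1500 rad s⁻¹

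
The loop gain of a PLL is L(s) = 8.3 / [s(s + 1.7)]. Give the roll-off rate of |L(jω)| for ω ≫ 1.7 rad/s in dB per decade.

With 0 zeros and 2 poles, the high-frequency asymptotic slope is 20 × (0 − 2) = -40 dB/decade.

-40 dB/decade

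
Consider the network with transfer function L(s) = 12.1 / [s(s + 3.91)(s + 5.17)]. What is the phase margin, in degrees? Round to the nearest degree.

Gain crossover: |L(jω)| = 1 at ω ≈ 0.588 rad/s.
∠L(j0.588) = −90° − arctan(0.588/3.91) − arctan(0.588/5.17) ≈ -105.04°
PM = 180° + (-105.04°) = 74.96°

75°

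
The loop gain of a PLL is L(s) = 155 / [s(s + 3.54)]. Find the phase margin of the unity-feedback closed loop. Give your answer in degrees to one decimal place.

Gain crossover: |L(jω)| = 1 at ω ≈ 12.2 rad/s.
∠L(j12.2) = −90° − arctan(12.2/3.54) ≈ -163.82°
PM = 180° + (-163.82°) = 16.18°

16.2 deg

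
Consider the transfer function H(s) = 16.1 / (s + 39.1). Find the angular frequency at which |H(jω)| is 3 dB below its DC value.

For a single-pole low-pass, the −3 dB point is at the pole: ω = 39.1 rad s⁻¹.

39.1 rad s⁻¹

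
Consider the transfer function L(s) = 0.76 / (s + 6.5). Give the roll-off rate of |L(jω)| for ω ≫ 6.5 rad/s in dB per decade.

-20 dB/decade

With 0 zeros and 1 pole, the high-frequency asymptotic slope is 20 × (0 − 1) = -20 dB/decade.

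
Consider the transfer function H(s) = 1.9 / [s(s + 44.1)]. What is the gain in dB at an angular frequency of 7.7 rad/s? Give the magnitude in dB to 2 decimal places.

-45.17 dB

|j7.7 + 44.1| = √(7.7² + 44.1²) = 44.77
|j7.7| = 7.7
|H(j7.7)| = 1.9 / (44.77 × 7.7) = 0.0055119
20 log₁₀(0.0055119) = -45.174 dB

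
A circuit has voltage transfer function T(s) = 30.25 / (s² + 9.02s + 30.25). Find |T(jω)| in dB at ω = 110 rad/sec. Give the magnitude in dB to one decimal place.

-52.0 dB

|(j110)² + 9.02(j110) + 30.25| = |-12070 + j992.2| = 1.211e+04
|T(j110)| = 30.25 / 1.211e+04 = 0.0024978
20 log₁₀(0.0024978) = -52.05 dB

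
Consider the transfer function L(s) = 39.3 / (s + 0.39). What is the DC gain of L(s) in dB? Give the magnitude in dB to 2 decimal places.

40.07 dB

L(0) = 39.3 / 0.39 = 100.77
20 log₁₀(100.77) = 40.067 dB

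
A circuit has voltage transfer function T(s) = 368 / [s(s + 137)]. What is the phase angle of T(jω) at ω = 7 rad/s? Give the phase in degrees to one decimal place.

-92.9°

∠(j7 + 137) = arctan(7/137) = 2.92°
∠(j7) = 90.00°
∠T(j7) = − (2.92° + 90.00°) = -92.92°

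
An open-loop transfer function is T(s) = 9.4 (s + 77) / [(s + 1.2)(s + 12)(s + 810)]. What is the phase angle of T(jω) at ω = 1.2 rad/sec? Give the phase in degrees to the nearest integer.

∠(j1.2 + 77) = arctan(1.2/77) = 0.89°
∠(j1.2 + 1.2) = arctan(1.2/1.2) = 45.00°
∠(j1.2 + 12) = arctan(1.2/12) = 5.71°
∠(j1.2 + 810) = arctan(1.2/810) = 0.08°
∠T(j1.2) = 0.89° − (45.00° + 5.71° + 0.08°) = -49.90°

-50 deg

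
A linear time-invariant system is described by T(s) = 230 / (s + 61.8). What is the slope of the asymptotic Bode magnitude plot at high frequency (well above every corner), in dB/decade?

With 0 zeros and 1 pole, the high-frequency asymptotic slope is 20 × (0 − 1) = -20 dB/decade.

-20 dB/decade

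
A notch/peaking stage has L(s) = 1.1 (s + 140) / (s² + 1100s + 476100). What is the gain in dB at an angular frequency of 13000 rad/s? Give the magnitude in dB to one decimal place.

|j13000 + 140| = √(13000² + 140²) = 1.3e+04
|(j13000)² + 1100(j13000) + 476100| = |-1.6852e+08 + j1.43e+07| = 1.691e+08
|L(j13000)| = 1.1 × 1.3e+04 / 1.691e+08 = 8.4555e-05
20 log₁₀(8.4555e-05) = -81.46 dB

-81.5 dB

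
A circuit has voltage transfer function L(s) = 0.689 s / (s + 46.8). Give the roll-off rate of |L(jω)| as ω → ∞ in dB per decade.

With 1 zero and 1 pole, the high-frequency asymptotic slope is 20 × (1 − 1) = 0 dB/decade.

0 dB/decade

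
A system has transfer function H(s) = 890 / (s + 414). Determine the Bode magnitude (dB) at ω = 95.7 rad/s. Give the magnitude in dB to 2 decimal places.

6.42 dB

|j95.7 + 414| = √(95.7² + 414²) = 424.9
|H(j95.7)| = 890 / 424.9 = 2.0945
20 log₁₀(2.0945) = 6.422 dB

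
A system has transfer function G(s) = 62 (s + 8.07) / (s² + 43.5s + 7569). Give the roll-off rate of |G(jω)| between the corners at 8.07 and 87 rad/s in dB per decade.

In this band the factors already past their corner are: zero at 8.07; net slope = 20 dB/decade.

20 dB/decade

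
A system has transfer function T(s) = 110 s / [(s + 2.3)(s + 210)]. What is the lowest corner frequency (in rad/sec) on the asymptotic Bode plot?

Break frequencies occur at each pole and zero magnitude: 2.3 rad/sec, 210 rad/sec.
The lowest is 2.3 rad/sec.

2.3 rad/sec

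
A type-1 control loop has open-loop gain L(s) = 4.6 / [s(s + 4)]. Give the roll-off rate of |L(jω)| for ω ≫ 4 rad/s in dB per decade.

With 0 zeros and 2 poles, the high-frequency asymptotic slope is 20 × (0 − 2) = -40 dB/decade.

-40 dB/decade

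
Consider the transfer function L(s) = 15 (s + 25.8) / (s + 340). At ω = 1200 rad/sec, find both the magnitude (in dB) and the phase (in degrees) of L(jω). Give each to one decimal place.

|L| = 23.2 dB, ∠L = 14.6°

|j1200 + 25.8| = √(1200² + 25.8²) = 1200
|j1200 + 340| = √(1200² + 340²) = 1247
|L(j1200)| = 15 × 1200 / 1247 = 14.435
20 log₁₀(14.435) = 23.19 dB
∠(j1200 + 25.8) = arctan(1200/25.8) = 88.77°
∠(j1200 + 340) = arctan(1200/340) = 74.18°
∠L(j1200) = 88.77° − 74.18° = 14.59°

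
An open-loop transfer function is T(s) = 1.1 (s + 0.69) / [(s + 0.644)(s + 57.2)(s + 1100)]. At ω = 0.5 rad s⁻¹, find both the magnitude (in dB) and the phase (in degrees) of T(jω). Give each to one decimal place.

|j0.5 + 0.69| = √(0.5² + 0.69²) = 0.8521
|j0.5 + 0.644| = √(0.5² + 0.644²) = 0.8153
|j0.5 + 57.2| = √(0.5² + 57.2²) = 57.2
|j0.5 + 1100| = √(0.5² + 1100²) = 1100
|T(j0.5)| = 1.1 × 0.8521 / (0.8153 × 57.2 × 1100) = 1.8271e-05
20 log₁₀(1.8271e-05) = -94.76 dB
∠(j0.5 + 0.69) = arctan(0.5/0.69) = 35.93°
∠(j0.5 + 0.644) = arctan(0.5/0.644) = 37.83°
∠(j0.5 + 57.2) = arctan(0.5/57.2) = 0.50°
∠(j0.5 + 1100) = arctan(0.5/1100) = 0.03°
∠T(j0.5) = 35.93° − (37.83° + 0.50° + 0.03°) = -2.42°

|T| = -94.8 dB, ∠T = -2.4°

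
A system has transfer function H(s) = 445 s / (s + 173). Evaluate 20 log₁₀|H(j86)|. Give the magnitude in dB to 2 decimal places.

|j86| = 86
|j86 + 173| = √(86² + 173²) = 193.2
|H(j86)| = 445 × 86 / 193.2 = 198.09
20 log₁₀(198.09) = 45.937 dB

45.94 dB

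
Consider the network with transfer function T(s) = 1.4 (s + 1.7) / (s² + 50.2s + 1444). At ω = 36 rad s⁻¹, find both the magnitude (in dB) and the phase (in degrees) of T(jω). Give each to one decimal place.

|T| = -31.1 dB, ∠T = 2.0°

|j36 + 1.7| = √(36² + 1.7²) = 36.04
|(j36)² + 50.2(j36) + 1444| = |148 + j1807.2| = 1813
|T(j36)| = 1.4 × 36.04 / 1813 = 0.027826
20 log₁₀(0.027826) = -31.11 dB
∠(j36 + 1.7) = arctan(36/1.7) = 87.30°
∠[(j36)² + 50.2(j36) + 1444] = ∠[148 + j1807.2] = 85.32°
∠T(j36) = 87.30° − 85.32° = 1.98°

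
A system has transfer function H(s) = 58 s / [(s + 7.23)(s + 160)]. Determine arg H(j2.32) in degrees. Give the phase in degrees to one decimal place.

71.4°

∠(j2.32) = 90.00°
∠(j2.32 + 7.23) = arctan(2.32/7.23) = 17.79°
∠(j2.32 + 160) = arctan(2.32/160) = 0.83°
∠H(j2.32) = 90.00° − (17.79° + 0.83°) = 71.38°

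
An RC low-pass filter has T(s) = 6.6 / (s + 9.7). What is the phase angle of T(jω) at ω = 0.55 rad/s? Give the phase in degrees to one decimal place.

∠(j0.55 + 9.7) = arctan(0.55/9.7) = 3.25°
∠T(j0.55) = −3.25° = -3.25°

-3.2 deg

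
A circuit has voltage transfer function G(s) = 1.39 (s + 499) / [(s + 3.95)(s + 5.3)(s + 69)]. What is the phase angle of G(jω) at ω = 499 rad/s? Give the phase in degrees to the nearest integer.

∠(j499 + 499) = arctan(499/499) = 45.00°
∠(j499 + 3.95) = arctan(499/3.95) = 89.55°
∠(j499 + 5.3) = arctan(499/5.3) = 89.39°
∠(j499 + 69) = arctan(499/69) = 82.13°
∠G(j499) = 45.00° − (89.55° + 89.39° + 82.13°) = -216.07°

-216°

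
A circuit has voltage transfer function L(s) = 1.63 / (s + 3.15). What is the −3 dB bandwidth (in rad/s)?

3.15 rad/s

For a single-pole low-pass, the −3 dB point is at the pole: ω = 3.15 rad/s.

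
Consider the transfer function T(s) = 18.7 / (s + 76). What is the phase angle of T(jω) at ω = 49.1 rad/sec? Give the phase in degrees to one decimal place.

-32.9°

∠(j49.1 + 76) = arctan(49.1/76) = 32.86°
∠T(j49.1) = −32.86° = -32.86°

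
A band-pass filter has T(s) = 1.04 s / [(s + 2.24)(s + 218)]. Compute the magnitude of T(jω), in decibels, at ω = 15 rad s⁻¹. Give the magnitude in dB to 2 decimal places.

|j15| = 15
|j15 + 2.24| = √(15² + 2.24²) = 15.17
|j15 + 218| = √(15² + 218²) = 218.5
|T(j15)| = 1.04 × 15 / (15.17 × 218.5) = 0.0047072
20 log₁₀(0.0047072) = -46.545 dB

-46.54 dB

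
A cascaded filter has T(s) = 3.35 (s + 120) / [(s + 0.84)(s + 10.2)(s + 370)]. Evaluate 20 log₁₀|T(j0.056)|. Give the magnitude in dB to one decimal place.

-18.0 dB

|j0.056 + 120| = √(0.056² + 120²) = 120
|j0.056 + 0.84| = √(0.056² + 0.84²) = 0.8419
|j0.056 + 10.2| = √(0.056² + 10.2²) = 10.2
|j0.056 + 370| = √(0.056² + 370²) = 370
|T(j0.056)| = 3.35 × 120 / (0.8419 × 10.2 × 370) = 0.12652
20 log₁₀(0.12652) = -17.96 dB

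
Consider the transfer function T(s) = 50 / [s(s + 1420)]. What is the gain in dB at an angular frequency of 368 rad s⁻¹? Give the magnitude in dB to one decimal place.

-80.7 dB

|j368 + 1420| = √(368² + 1420²) = 1467
|j368| = 368
|T(j368)| = 50 / (1467 × 368) = 9.2623e-05
20 log₁₀(9.2623e-05) = -80.67 dB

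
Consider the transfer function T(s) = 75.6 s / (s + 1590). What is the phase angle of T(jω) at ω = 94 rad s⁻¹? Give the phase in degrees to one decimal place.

∠(j94) = 90.00°
∠(j94 + 1590) = arctan(94/1590) = 3.38°
∠T(j94) = 90.00° − 3.38° = 86.62°

86.6 deg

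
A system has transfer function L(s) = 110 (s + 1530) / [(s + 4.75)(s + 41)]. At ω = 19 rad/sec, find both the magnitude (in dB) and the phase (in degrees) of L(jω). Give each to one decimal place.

|L| = 45.6 dB, ∠L = -100.1°

|j19 + 1530| = √(19² + 1530²) = 1530
|j19 + 4.75| = √(19² + 4.75²) = 19.58
|j19 + 41| = √(19² + 41²) = 45.19
|L(j19)| = 110 × 1530 / (19.58 × 45.19) = 190.18
20 log₁₀(190.18) = 45.58 dB
∠(j19 + 1530) = arctan(19/1530) = 0.71°
∠(j19 + 4.75) = arctan(19/4.75) = 75.96°
∠(j19 + 41) = arctan(19/41) = 24.86°
∠L(j19) = 0.71° − (75.96° + 24.86°) = -100.12°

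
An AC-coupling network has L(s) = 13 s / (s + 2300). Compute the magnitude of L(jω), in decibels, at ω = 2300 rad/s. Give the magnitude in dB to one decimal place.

19.3 dB

|j2300| = 2300
|j2300 + 2300| = √(2300² + 2300²) = 3253
|L(j2300)| = 13 × 2300 / 3253 = 9.1924
20 log₁₀(9.1924) = 19.27 dB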